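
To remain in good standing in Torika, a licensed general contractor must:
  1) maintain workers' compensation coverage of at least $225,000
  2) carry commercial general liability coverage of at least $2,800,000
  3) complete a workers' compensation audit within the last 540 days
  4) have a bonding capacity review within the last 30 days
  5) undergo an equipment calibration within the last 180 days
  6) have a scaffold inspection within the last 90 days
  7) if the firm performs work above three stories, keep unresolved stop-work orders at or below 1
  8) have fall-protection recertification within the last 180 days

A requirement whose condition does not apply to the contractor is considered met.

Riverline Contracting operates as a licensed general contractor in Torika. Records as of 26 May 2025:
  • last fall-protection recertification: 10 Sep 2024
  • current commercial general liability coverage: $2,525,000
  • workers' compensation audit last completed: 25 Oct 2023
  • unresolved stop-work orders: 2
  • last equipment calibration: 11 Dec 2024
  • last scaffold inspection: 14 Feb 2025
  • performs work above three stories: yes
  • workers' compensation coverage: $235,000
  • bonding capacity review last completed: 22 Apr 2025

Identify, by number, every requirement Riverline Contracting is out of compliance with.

2, 3, 4, 6, 7, 8

1. workers' compensation coverage $235,000 ≥ $225,000 → met
2. commercial general liability coverage $2,525,000 < $2,800,000 → not met
3. workers' compensation audit 579 days ago vs limit 540 → not met
4. bonding capacity review 34 days ago vs limit 30 → not met
5. equipment calibration 166 days ago vs limit 180 → met
6. scaffold inspection 101 days ago vs limit 90 → not met
7. condition 'performs work above three stories' holds; unresolved stop-work orders 2 > 1 → not met
8. fall-protection recertification 258 days ago vs limit 180 → not met
Not met: 2, 3, 4, 6, 7, 8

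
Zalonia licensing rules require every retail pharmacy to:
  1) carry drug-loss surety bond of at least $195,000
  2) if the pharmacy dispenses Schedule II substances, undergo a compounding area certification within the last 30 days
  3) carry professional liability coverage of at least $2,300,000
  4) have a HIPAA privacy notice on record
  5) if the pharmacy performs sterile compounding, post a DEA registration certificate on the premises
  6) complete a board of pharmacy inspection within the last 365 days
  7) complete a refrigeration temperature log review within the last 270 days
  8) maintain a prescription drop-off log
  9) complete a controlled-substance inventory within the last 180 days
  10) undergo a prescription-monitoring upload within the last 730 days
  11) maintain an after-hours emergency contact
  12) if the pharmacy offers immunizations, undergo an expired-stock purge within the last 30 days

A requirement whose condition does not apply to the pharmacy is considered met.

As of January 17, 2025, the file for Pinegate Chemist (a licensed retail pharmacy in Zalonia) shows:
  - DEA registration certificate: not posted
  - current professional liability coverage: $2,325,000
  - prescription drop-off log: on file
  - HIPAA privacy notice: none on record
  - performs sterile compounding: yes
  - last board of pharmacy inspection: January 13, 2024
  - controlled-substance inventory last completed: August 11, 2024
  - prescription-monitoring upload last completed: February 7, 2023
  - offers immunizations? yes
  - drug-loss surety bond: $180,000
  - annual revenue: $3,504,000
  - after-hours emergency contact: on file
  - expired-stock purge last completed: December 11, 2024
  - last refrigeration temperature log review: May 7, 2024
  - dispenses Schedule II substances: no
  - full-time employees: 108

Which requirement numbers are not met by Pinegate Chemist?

1. drug-loss surety bond $180,000 < $195,000 → not met
2. condition 'dispenses Schedule II substances' does not hold → requirement n/a → met
3. professional liability coverage $2,325,000 ≥ $2,300,000 → met
4. HIPAA privacy notice absent → not met
5. condition 'performs sterile compounding' holds; DEA registration certificate absent → not met
6. board of pharmacy inspection 370 days ago vs limit 365 → not met
7. refrigeration temperature log review 255 days ago vs limit 270 → met
8. prescription drop-off log present → met
9. controlled-substance inventory 159 days ago vs limit 180 → met
10. prescription-monitoring upload 710 days ago vs limit 730 → met
11. after-hours emergency contact present → met
12. condition 'offers immunizations' holds; expired-stock purge 37 days ago vs limit 30 → not met
Not met: 1, 4, 5, 6, 12

1, 4, 5, 6, 12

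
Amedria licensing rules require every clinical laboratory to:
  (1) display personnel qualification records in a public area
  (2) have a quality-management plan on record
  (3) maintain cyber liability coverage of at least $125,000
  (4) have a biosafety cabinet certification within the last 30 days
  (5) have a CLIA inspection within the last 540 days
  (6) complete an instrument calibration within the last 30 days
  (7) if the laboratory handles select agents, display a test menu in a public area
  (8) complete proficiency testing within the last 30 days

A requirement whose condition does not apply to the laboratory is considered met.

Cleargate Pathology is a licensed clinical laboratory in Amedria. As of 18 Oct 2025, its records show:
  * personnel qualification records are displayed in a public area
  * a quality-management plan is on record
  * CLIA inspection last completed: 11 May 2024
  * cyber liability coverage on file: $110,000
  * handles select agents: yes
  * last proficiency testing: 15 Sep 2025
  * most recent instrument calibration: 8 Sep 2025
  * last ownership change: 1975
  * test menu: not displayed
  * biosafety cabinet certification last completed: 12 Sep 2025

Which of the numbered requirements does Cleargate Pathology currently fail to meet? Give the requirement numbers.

3, 4, 6, 7, 8

1. personnel qualification records present → met
2. quality-management plan present → met
3. cyber liability coverage $110,000 < $125,000 → not met
4. biosafety cabinet certification 36 days ago vs limit 30 → not met
5. CLIA inspection 525 days ago vs limit 540 → met
6. instrument calibration 40 days ago vs limit 30 → not met
7. condition 'handles select agents' holds; test menu absent → not met
8. proficiency testing 33 days ago vs limit 30 → not met
Not met: 3, 4, 6, 7, 8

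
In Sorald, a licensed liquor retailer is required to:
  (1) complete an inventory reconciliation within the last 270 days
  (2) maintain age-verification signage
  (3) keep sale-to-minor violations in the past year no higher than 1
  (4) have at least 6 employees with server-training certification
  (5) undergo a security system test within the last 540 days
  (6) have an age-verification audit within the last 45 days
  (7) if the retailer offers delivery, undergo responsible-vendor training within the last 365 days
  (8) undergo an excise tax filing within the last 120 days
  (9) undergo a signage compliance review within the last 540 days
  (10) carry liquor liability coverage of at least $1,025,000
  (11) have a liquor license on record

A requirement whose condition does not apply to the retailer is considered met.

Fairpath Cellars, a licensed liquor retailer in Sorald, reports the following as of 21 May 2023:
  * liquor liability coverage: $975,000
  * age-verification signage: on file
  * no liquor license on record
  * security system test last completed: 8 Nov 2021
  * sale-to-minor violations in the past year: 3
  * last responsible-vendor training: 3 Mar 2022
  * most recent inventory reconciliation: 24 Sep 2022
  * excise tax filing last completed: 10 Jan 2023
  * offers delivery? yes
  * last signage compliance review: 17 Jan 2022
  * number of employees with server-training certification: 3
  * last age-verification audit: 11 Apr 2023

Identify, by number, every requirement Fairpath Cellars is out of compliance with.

3, 4, 5, 7, 8, 10, 11

1. inventory reconciliation 239 days ago vs limit 270 → met
2. age-verification signage present → met
3. sale-to-minor violations in the past year 3 > 1 → not met
4. employees with server-training certification 3 < 6 → not met
5. security system test 559 days ago vs limit 540 → not met
6. age-verification audit 40 days ago vs limit 45 → met
7. condition 'offers delivery' holds; responsible-vendor training 444 days ago vs limit 365 → not met
8. excise tax filing 131 days ago vs limit 120 → not met
9. signage compliance review 489 days ago vs limit 540 → met
10. liquor liability coverage $975,000 < $1,025,000 → not met
11. liquor license absent → not met
Not met: 3, 4, 5, 7, 8, 10, 11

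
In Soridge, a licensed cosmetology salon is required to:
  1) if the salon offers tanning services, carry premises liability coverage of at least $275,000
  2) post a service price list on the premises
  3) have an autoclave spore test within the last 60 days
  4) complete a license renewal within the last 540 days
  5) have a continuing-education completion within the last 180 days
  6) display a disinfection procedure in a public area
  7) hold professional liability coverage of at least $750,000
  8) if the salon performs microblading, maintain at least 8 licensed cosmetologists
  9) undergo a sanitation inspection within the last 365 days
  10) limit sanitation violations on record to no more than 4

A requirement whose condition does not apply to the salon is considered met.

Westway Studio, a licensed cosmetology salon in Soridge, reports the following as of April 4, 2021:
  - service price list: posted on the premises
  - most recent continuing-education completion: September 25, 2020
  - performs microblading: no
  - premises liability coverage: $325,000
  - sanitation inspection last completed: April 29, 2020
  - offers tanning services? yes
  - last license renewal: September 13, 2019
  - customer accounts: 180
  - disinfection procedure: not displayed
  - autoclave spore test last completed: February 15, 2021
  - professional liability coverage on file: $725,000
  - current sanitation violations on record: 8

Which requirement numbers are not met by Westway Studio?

1. condition 'offers tanning services' holds; premises liability coverage $325,000 ≥ $275,000 → met
2. service price list present → met
3. autoclave spore test 48 days ago vs limit 60 → met
4. license renewal 569 days ago vs limit 540 → not met
5. continuing-education completion 191 days ago vs limit 180 → not met
6. disinfection procedure absent → not met
7. professional liability coverage $725,000 < $750,000 → not met
8. condition 'performs microblading' does not hold → requirement n/a → met
9. sanitation inspection 340 days ago vs limit 365 → met
10. sanitation violations on record 8 > 4 → not met
Not met: 4, 5, 6, 7, 10

4, 5, 6, 7, 10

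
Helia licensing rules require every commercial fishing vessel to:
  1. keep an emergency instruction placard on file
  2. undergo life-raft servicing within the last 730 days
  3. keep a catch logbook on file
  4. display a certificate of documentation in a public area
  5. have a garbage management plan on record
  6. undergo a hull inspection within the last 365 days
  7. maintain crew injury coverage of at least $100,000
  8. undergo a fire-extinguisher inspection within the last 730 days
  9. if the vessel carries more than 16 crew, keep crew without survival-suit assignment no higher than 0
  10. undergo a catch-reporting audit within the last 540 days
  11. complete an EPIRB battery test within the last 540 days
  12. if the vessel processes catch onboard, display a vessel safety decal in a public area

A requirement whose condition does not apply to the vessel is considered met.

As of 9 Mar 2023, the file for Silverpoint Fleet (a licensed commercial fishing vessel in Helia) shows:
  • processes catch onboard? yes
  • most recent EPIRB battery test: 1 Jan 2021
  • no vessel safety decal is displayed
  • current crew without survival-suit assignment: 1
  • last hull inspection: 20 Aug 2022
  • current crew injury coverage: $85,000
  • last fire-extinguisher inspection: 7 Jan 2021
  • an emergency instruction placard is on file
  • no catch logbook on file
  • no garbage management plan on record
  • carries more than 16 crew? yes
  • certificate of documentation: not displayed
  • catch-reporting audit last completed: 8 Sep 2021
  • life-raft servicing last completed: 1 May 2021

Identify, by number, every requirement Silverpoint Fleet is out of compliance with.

3, 4, 5, 7, 8, 9, 10, 11, 12

1. emergency instruction placard present → met
2. life-raft servicing 677 days ago vs limit 730 → met
3. catch logbook absent → not met
4. certificate of documentation absent → not met
5. garbage management plan absent → not met
6. hull inspection 201 days ago vs limit 365 → met
7. crew injury coverage $85,000 < $100,000 → not met
8. fire-extinguisher inspection 791 days ago vs limit 730 → not met
9. condition 'carries more than 16 crew' holds; crew without survival-suit assignment 1 > 0 → not met
10. catch-reporting audit 547 days ago vs limit 540 → not met
11. EPIRB battery test 797 days ago vs limit 540 → not met
12. condition 'processes catch onboard' holds; vessel safety decal absent → not met
Not met: 3, 4, 5, 7, 8, 9, 10, 11, 12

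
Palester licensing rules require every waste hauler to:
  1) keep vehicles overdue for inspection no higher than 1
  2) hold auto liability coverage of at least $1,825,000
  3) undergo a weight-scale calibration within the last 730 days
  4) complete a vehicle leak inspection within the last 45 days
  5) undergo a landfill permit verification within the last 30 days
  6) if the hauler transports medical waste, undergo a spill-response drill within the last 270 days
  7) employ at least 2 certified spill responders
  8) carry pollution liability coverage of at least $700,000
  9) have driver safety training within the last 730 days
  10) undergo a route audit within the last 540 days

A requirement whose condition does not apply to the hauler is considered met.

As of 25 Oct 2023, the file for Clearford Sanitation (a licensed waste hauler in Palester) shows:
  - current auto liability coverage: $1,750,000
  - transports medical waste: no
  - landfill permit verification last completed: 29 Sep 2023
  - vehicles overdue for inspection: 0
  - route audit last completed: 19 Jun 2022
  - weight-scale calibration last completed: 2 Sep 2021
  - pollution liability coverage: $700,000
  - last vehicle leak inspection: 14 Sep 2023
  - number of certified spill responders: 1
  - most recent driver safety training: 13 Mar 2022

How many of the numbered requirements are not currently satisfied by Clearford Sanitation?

3

1. vehicles overdue for inspection 0 ≤ 1 → met
2. auto liability coverage $1,750,000 < $1,825,000 → not met
3. weight-scale calibration 783 days ago vs limit 730 → not met
4. vehicle leak inspection 41 days ago vs limit 45 → met
5. landfill permit verification 26 days ago vs limit 30 → met
6. condition 'transports medical waste' does not hold → requirement n/a → met
7. certified spill responders 1 < 2 → not met
8. pollution liability coverage $700,000 ≥ $700,000 → met
9. driver safety training 591 days ago vs limit 730 → met
10. route audit 493 days ago vs limit 540 → met
Not met: 3 of 10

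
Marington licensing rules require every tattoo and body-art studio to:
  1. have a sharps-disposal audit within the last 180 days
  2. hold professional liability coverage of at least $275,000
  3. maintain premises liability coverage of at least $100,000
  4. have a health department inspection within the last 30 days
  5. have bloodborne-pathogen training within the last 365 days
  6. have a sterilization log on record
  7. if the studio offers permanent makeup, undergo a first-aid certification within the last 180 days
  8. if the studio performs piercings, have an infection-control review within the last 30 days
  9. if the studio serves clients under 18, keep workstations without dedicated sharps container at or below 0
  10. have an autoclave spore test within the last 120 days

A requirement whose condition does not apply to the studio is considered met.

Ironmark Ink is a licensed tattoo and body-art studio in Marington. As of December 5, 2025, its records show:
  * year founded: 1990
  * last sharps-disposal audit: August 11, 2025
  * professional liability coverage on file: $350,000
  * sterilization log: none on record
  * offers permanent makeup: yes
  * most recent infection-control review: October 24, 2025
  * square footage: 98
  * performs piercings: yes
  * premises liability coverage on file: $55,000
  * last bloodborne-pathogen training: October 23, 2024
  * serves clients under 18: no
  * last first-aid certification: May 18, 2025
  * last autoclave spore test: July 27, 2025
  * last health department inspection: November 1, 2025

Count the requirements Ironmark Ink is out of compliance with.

7

1. sharps-disposal audit 116 days ago vs limit 180 → met
2. professional liability coverage $350,000 ≥ $275,000 → met
3. premises liability coverage $55,000 < $100,000 → not met
4. health department inspection 34 days ago vs limit 30 → not met
5. bloodborne-pathogen training 408 days ago vs limit 365 → not met
6. sterilization log absent → not met
7. condition 'offers permanent makeup' holds; first-aid certification 201 days ago vs limit 180 → not met
8. condition 'performs piercings' holds; infection-control review 42 days ago vs limit 30 → not met
9. condition 'serves clients under 18' does not hold → requirement n/a → met
10. autoclave spore test 131 days ago vs limit 120 → not met
Not met: 7 of 10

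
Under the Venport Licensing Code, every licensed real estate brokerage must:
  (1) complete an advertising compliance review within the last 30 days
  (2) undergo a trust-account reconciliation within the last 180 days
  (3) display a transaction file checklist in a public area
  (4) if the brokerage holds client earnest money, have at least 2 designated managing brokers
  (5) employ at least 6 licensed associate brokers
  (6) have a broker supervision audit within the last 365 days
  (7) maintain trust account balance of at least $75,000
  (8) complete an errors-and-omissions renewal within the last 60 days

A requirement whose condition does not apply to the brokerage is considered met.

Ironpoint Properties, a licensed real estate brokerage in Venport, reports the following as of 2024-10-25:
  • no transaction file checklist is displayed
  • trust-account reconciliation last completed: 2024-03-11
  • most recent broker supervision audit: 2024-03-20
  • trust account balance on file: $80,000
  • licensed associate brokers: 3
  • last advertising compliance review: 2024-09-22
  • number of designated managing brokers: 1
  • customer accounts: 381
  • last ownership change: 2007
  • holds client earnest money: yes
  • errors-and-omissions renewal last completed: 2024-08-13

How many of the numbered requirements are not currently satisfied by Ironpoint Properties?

1. advertising compliance review 33 days ago vs limit 30 → not met
2. trust-account reconciliation 228 days ago vs limit 180 → not met
3. transaction file checklist absent → not met
4. condition 'holds client earnest money' holds; designated managing brokers 1 < 2 → not met
5. licensed associate brokers 3 < 6 → not met
6. broker supervision audit 219 days ago vs limit 365 → met
7. trust account balance $80,000 ≥ $75,000 → met
8. errors-and-omissions renewal 73 days ago vs limit 60 → not met
Not met: 6 of 8

6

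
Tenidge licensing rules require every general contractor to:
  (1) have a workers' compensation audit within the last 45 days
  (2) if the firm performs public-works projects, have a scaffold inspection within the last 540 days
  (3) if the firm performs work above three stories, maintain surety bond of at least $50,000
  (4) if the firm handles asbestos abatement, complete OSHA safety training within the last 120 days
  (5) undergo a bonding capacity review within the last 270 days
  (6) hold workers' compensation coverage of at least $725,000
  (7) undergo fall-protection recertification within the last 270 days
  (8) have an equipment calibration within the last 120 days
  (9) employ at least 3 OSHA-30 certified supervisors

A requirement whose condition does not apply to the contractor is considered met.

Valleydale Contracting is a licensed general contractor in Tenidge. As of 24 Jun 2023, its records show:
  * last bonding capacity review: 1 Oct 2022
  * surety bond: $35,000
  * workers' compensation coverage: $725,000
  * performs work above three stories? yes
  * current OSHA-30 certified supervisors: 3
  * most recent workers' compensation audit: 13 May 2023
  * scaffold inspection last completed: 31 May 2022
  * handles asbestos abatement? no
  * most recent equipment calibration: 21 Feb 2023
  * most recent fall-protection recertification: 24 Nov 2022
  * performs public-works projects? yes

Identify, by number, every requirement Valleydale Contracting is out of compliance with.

3, 8

1. workers' compensation audit 42 days ago vs limit 45 → met
2. condition 'performs public-works projects' holds; scaffold inspection 389 days ago vs limit 540 → met
3. condition 'performs work above three stories' holds; surety bond $35,000 < $50,000 → not met
4. condition 'handles asbestos abatement' does not hold → requirement n/a → met
5. bonding capacity review 266 days ago vs limit 270 → met
6. workers' compensation coverage $725,000 ≥ $725,000 → met
7. fall-protection recertification 212 days ago vs limit 270 → met
8. equipment calibration 123 days ago vs limit 120 → not met
9. OSHA-30 certified supervisors 3 ≥ 3 → met
Not met: 3, 8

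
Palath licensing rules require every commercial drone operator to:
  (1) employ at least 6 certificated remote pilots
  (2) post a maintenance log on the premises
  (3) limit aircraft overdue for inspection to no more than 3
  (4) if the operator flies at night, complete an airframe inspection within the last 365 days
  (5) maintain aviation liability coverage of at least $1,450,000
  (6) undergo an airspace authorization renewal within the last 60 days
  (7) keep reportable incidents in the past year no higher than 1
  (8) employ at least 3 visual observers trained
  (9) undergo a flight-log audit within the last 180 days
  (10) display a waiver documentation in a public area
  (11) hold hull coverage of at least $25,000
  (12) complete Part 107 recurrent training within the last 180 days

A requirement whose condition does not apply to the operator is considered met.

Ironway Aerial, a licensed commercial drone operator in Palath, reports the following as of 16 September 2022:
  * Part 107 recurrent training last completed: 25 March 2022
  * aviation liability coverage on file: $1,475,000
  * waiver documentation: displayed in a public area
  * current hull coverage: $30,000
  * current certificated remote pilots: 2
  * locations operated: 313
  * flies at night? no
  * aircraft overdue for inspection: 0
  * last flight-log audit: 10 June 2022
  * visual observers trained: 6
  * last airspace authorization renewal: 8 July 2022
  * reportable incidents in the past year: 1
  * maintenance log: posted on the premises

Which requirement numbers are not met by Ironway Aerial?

1. certificated remote pilots 2 < 6 → not met
2. maintenance log present → met
3. aircraft overdue for inspection 0 ≤ 3 → met
4. condition 'flies at night' does not hold → requirement n/a → met
5. aviation liability coverage $1,475,000 ≥ $1,450,000 → met
6. airspace authorization renewal 70 days ago vs limit 60 → not met
7. reportable incidents in the past year 1 ≤ 1 → met
8. visual observers trained 6 ≥ 3 → met
9. flight-log audit 98 days ago vs limit 180 → met
10. waiver documentation present → met
11. hull coverage $30,000 ≥ $25,000 → met
12. Part 107 recurrent training 175 days ago vs limit 180 → met
Not met: 1, 6

1, 6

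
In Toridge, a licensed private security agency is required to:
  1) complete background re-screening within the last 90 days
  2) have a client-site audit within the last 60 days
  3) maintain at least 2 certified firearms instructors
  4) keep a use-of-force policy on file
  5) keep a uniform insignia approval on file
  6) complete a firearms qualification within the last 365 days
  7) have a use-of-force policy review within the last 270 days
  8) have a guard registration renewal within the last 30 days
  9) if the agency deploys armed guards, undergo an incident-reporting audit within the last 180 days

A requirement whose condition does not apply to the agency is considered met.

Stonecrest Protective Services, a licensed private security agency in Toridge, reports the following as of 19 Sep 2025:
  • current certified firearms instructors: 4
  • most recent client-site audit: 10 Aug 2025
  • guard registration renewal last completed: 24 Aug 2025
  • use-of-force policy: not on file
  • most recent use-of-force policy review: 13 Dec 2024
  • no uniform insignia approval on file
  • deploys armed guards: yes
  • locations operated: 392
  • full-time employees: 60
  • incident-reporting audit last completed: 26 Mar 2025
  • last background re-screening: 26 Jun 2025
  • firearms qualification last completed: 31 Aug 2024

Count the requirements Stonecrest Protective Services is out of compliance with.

4

1. background re-screening 85 days ago vs limit 90 → met
2. client-site audit 40 days ago vs limit 60 → met
3. certified firearms instructors 4 ≥ 2 → met
4. use-of-force policy absent → not met
5. uniform insignia approval absent → not met
6. firearms qualification 384 days ago vs limit 365 → not met
7. use-of-force policy review 280 days ago vs limit 270 → not met
8. guard registration renewal 26 days ago vs limit 30 → met
9. condition 'deploys armed guards' holds; incident-reporting audit 177 days ago vs limit 180 → met
Not met: 4 of 9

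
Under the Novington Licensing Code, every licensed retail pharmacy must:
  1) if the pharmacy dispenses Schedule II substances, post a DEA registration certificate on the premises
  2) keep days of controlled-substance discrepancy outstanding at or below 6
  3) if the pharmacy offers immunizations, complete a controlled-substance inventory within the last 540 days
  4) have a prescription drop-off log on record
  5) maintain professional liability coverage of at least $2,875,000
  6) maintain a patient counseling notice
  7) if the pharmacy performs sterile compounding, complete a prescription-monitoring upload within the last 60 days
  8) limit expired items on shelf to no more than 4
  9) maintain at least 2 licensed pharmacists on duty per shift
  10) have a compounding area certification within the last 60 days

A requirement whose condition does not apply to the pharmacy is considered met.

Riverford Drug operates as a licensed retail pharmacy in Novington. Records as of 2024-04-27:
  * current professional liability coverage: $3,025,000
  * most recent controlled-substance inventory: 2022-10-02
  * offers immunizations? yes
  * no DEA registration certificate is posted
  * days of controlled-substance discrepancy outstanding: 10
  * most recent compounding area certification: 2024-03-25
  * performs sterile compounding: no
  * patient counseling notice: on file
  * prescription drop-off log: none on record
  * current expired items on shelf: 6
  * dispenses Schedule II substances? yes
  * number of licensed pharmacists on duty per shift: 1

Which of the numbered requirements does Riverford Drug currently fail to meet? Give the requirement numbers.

1. condition 'dispenses Schedule II substances' holds; DEA registration certificate absent → not met
2. days of controlled-substance discrepancy outstanding 10 > 6 → not met
3. condition 'offers immunizations' holds; controlled-substance inventory 573 days ago vs limit 540 → not met
4. prescription drop-off log absent → not met
5. professional liability coverage $3,025,000 ≥ $2,875,000 → met
6. patient counseling notice present → met
7. condition 'performs sterile compounding' does not hold → requirement n/a → met
8. expired items on shelf 6 > 4 → not met
9. licensed pharmacists on duty per shift 1 < 2 → not met
10. compounding area certification 33 days ago vs limit 60 → met
Not met: 1, 2, 3, 4, 8, 9

1, 2, 3, 4, 8, 9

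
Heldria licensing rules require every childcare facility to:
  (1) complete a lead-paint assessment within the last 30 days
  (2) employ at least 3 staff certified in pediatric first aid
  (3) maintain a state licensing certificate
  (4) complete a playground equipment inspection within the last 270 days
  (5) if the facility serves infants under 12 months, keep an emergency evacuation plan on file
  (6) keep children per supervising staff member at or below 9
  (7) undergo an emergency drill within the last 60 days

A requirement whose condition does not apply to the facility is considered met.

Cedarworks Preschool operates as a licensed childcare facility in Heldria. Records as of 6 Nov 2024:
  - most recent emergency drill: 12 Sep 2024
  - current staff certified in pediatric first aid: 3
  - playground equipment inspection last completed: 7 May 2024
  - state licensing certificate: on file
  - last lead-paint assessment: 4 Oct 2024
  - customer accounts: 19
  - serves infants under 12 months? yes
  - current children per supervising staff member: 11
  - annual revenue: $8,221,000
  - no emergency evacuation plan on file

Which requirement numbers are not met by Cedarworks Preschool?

1, 5, 6

1. lead-paint assessment 33 days ago vs limit 30 → not met
2. staff certified in pediatric first aid 3 ≥ 3 → met
3. state licensing certificate present → met
4. playground equipment inspection 183 days ago vs limit 270 → met
5. condition 'serves infants under 12 months' holds; emergency evacuation plan absent → not met
6. children per supervising staff member 11 > 9 → not met
7. emergency drill 55 days ago vs limit 60 → met
Not met: 1, 5, 6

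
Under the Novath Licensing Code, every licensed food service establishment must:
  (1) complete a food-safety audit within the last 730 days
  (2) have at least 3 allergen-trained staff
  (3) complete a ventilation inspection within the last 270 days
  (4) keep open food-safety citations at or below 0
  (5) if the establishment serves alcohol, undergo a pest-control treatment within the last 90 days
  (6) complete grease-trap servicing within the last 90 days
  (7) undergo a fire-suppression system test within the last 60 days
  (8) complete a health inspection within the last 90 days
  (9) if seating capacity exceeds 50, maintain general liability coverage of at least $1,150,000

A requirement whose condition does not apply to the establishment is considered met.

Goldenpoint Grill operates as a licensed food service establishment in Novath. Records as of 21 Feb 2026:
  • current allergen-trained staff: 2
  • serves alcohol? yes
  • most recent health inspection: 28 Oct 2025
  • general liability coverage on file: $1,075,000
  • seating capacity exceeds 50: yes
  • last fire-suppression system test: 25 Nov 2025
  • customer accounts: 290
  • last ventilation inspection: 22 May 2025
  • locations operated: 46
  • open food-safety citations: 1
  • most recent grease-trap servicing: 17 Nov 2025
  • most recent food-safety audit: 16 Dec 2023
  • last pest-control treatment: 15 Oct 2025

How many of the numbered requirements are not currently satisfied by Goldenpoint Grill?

9

1. food-safety audit 798 days ago vs limit 730 → not met
2. allergen-trained staff 2 < 3 → not met
3. ventilation inspection 275 days ago vs limit 270 → not met
4. open food-safety citations 1 > 0 → not met
5. condition 'serves alcohol' holds; pest-control treatment 129 days ago vs limit 90 → not met
6. grease-trap servicing 96 days ago vs limit 90 → not met
7. fire-suppression system test 88 days ago vs limit 60 → not met
8. health inspection 116 days ago vs limit 90 → not met
9. condition 'seating capacity exceeds 50' holds; general liability coverage $1,075,000 < $1,150,000 → not met
Not met: 9 of 9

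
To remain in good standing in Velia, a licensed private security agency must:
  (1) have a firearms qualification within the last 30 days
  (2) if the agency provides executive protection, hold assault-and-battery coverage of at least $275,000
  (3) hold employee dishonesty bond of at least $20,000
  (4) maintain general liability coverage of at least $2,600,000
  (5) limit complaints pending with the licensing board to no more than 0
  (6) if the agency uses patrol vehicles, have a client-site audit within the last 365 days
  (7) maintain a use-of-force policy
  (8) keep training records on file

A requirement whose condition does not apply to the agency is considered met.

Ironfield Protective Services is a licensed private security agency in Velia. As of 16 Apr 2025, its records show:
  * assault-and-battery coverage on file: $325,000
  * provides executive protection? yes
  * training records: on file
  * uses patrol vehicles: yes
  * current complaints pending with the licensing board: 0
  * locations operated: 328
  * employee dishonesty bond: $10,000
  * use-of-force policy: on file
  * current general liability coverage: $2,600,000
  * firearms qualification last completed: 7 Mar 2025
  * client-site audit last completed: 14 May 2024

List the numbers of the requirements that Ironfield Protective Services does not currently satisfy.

1. firearms qualification 40 days ago vs limit 30 → not met
2. condition 'provides executive protection' holds; assault-and-battery coverage $325,000 ≥ $275,000 → met
3. employee dishonesty bond $10,000 < $20,000 → not met
4. general liability coverage $2,600,000 ≥ $2,600,000 → met
5. complaints pending with the licensing board 0 ≤ 0 → met
6. condition 'uses patrol vehicles' holds; client-site audit 337 days ago vs limit 365 → met
7. use-of-force policy present → met
8. training records present → met
Not met: 1, 3

1, 3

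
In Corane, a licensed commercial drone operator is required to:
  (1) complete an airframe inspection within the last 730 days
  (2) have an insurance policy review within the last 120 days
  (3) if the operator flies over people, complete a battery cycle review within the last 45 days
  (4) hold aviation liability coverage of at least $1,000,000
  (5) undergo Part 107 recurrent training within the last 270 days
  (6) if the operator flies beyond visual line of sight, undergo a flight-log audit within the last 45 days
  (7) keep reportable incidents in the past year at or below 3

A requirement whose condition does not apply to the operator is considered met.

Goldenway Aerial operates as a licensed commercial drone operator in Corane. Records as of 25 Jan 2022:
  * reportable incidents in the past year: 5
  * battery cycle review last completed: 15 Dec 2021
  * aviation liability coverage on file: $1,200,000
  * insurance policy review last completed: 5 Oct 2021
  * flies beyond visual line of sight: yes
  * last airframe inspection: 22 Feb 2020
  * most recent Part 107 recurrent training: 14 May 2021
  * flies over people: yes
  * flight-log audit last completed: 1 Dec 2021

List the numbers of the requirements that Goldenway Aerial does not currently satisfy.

6, 7

1. airframe inspection 703 days ago vs limit 730 → met
2. insurance policy review 112 days ago vs limit 120 → met
3. condition 'flies over people' holds; battery cycle review 41 days ago vs limit 45 → met
4. aviation liability coverage $1,200,000 ≥ $1,000,000 → met
5. Part 107 recurrent training 256 days ago vs limit 270 → met
6. condition 'flies beyond visual line of sight' holds; flight-log audit 55 days ago vs limit 45 → not met
7. reportable incidents in the past year 5 > 3 → not met
Not met: 6, 7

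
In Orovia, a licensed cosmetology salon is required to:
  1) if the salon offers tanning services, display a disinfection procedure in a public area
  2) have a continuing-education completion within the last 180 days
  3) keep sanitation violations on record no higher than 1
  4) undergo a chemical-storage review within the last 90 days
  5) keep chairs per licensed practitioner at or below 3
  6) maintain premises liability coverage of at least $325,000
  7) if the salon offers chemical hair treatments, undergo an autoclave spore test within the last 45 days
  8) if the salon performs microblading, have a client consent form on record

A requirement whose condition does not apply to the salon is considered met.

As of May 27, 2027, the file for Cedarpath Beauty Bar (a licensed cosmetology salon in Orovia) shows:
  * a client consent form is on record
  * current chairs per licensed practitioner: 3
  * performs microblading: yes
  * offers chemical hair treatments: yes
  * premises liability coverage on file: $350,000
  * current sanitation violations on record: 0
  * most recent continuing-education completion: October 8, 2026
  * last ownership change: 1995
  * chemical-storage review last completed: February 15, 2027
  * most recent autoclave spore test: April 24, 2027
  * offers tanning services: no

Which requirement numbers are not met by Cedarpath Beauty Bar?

1. condition 'offers tanning services' does not hold → requirement n/a → met
2. continuing-education completion 231 days ago vs limit 180 → not met
3. sanitation violations on record 0 ≤ 1 → met
4. chemical-storage review 101 days ago vs limit 90 → not met
5. chairs per licensed practitioner 3 ≤ 3 → met
6. premises liability coverage $350,000 ≥ $325,000 → met
7. condition 'offers chemical hair treatments' holds; autoclave spore test 33 days ago vs limit 45 → met
8. condition 'performs microblading' holds; client consent form present → met
Not met: 2, 4

2, 4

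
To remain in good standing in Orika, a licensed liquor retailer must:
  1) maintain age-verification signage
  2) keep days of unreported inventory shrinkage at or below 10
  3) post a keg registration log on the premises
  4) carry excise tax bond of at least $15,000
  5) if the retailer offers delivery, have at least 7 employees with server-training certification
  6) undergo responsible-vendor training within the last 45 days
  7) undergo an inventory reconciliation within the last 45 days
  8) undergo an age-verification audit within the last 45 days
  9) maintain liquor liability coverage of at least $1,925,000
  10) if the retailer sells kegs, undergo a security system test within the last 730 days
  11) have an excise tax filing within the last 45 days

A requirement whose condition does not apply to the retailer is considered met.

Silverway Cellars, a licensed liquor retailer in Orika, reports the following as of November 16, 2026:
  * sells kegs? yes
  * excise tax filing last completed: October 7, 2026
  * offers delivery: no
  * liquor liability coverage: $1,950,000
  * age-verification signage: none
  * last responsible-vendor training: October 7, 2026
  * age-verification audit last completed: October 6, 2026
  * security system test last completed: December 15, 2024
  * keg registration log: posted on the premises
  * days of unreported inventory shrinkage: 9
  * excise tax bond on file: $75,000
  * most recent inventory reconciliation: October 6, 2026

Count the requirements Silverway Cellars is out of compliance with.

1. age-verification signage absent → not met
2. days of unreported inventory shrinkage 9 ≤ 10 → met
3. keg registration log present → met
4. excise tax bond $75,000 ≥ $15,000 → met
5. condition 'offers delivery' does not hold → requirement n/a → met
6. responsible-vendor training 40 days ago vs limit 45 → met
7. inventory reconciliation 41 days ago vs limit 45 → met
8. age-verification audit 41 days ago vs limit 45 → met
9. liquor liability coverage $1,950,000 ≥ $1,925,000 → met
10. condition 'sells kegs' holds; security system test 701 days ago vs limit 730 → met
11. excise tax filing 40 days ago vs limit 45 → met
Not met: 1 of 11

1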